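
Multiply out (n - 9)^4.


Expand (n - 9)^4 by repeated multiplication:
  (n - 9)^2 = n^2 - 18n + 81
  (n - 9)^3 = n^3 - 27n^2 + 243n - 729
= n^4 - 36n^3 + 486n^2 - 2916n + 6561


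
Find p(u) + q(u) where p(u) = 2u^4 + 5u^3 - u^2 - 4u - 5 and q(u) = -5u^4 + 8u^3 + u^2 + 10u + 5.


Align terms by degree and add:
  2u^4 + 5u^3 - u^2 - 4u - 5
  -5u^4 + 8u^3 + u^2 + 10u + 5
= -3u^4 + 13u^3 + 6u


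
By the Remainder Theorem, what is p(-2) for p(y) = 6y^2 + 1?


By the Remainder Theorem, the remainder equals p(-2):
  6*(-2)^2 = 24
  0*(-2)^1 = 0
  constant: 1
Sum: 24 + 0 + 1 = 25


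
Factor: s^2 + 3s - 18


Roots satisfy r1 + r2 = -b/a = -3 and r1*r2 = c/a = -18.
So r1 = -6, r2 = 3.
s^2 + 3s - 18 = (s - r1)(s - r2) = (s + 6)(s - 3)


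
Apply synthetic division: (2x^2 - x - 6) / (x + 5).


Synthetic division with c = -5. Coefficients: 2, -1, -6
Bring down 2.
  2 * -5 = -10; -10 - 1 = -11
  -11 * -5 = 55; 55 - 6 = 49
Quotient: 2x - 11, Remainder: 49


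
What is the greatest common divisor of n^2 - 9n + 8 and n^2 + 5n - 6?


Factor each:
  n^2 - 9n + 8 = (n - 1)(n - 8)
  n^2 + 5n - 6 = (n - 1)(n + 6)
Common monic factor: n - 1


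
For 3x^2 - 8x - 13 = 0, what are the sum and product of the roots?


For ax^2+bx+c=0: sum = -b/a, product = c/a.
a=3, b=-8, c=-13
Sum = -(-8)/3 = 8/3
Product = (-13)/3 = -13/3


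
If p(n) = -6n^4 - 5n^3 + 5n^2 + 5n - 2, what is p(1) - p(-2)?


p(1) = -3
p(-2) = -48
p(1) - p(-2) = -3 + 48 = 45


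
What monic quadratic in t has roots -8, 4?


p(t) = (t + 8)(t - 4)
Expand: t^2 + 4t - 32


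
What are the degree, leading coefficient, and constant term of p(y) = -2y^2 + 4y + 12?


Highest power of y is 2, with coefficient -2. Constant term is 12.
Degree = 2, leading coefficient = -2, constant term = 12


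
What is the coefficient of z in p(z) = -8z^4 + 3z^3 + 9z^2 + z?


Read off the coefficient of z: 1


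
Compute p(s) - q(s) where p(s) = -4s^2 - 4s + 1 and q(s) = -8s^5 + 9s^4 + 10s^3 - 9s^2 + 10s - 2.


Distribute the minus sign:
  (-4s^2 - 4s + 1)
- (-8s^5 + 9s^4 + 10s^3 - 9s^2 + 10s - 2)
Negate second polynomial: 8s^5 - 9s^4 - 10s^3 + 9s^2 - 10s + 2
Add: 8s^5 - 9s^4 - 10s^3 + 5s^2 - 14s + 3


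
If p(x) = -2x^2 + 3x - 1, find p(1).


Using direct substitution:
  -2 * (1)^2 = -2
  3 * (1)^1 = 3
  constant: -1
Sum = -2 + 3 - 1 = 0


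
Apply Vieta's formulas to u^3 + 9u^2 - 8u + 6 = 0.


Monic cubic u^3+bu^2+cu+d=0: sum=-b, pairwise sum=c, product=-d.
b=9, c=-8, d=6
r1+r2+r3 = -9
r1r2+r1r3+r2r3 = -8
r1r2r3 = -6


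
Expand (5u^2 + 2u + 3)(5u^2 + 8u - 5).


Distribute each term of the first polynomial:
  (5u^2)(5u^2 + 8u - 5) = 25u^4 + 40u^3 - 25u^2
  (2u)(5u^2 + 8u - 5) = 10u^3 + 16u^2 - 10u
  (3)(5u^2 + 8u - 5) = 15u^2 + 24u - 15
Sum: 25u^4 + 50u^3 + 6u^2 + 14u - 15


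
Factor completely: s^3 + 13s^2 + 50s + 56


Try integer roots (divisors of 56). s=-4: p(-4)=0.
Divide out (s + 4): quotient is s^2 + 9s + 14.
Factor the quadratic: (s + 7)(s + 2)
Result: (s + 4)(s + 7)(s + 2)


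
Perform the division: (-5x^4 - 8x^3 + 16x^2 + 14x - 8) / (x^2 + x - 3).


(-5x^4 - 8x^3 + 16x^2 + 14x - 8) / (x^2 + x - 3)
Step 1: -5x^2 * (x^2 + x - 3) = -5x^4 - 5x^3 + 15x^2; subtract.
Step 2: -3x * (x^2 + x - 3) = -3x^3 - 3x^2 + 9x; subtract.
Step 3: 4 * (x^2 + x - 3) = 4x^2 + 4x - 12; subtract.
Quotient: -5x^2 - 3x + 4, Remainder: x + 4


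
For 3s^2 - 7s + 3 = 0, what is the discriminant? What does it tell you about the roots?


D = b^2 - 4ac = (-7)^2 - 4(3)(3) = 49 - 36 = 13
Since D > 0: two distinct irrational roots


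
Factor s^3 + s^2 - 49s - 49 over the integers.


Try integer roots (divisors of -49). s=-7: p(-7)=0.
Divide out (s + 7): quotient is s^2 - 6s - 7.
Factor the quadratic: (s + 1)(s - 7)
Result: (s + 7)(s + 1)(s - 7)


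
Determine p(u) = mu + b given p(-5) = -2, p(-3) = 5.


p(u) = mu + b. Using p(-5)=-2, p(-3)=5:
m = (-2 - 5)/(-5 + 3) = -7/-2 = 7/2
b = -2 - m*(-5) = -2 + 35/2 = 31/2
p(u) = (7/2)u + (31/2)


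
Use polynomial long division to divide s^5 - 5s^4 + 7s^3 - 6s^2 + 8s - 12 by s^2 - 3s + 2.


(s^5 - 5s^4 + 7s^3 - 6s^2 + 8s - 12) / (s^2 - 3s + 2)
Step 1: s^3 * (s^2 - 3s + 2) = s^5 - 3s^4 + 2s^3; subtract.
Step 2: -2s^2 * (s^2 - 3s + 2) = -2s^4 + 6s^3 - 4s^2; subtract.
Step 3: -s * (s^2 - 3s + 2) = -s^3 + 3s^2 - 2s; subtract.
Step 4: -5 * (s^2 - 3s + 2) = -5s^2 + 15s - 10; subtract.
Quotient: s^3 - 2s^2 - s - 5, Remainder: -5s - 2


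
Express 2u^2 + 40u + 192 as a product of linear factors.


Roots satisfy r1 + r2 = -b/a = -20 and r1*r2 = c/a = 96.
So r1 = -8, r2 = -12.
2u^2 + 40u + 192 = 2(u - r1)(u - r2) = 2(u + 8)(u + 12)


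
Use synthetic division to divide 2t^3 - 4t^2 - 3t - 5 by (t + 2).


Synthetic division with c = -2. Coefficients: 2, -4, -3, -5
Bring down 2.
  2 * -2 = -4; -4 - 4 = -8
  -8 * -2 = 16; 16 - 3 = 13
  13 * -2 = -26; -26 - 5 = -31
Quotient: 2t^2 - 8t + 13, Remainder: -31


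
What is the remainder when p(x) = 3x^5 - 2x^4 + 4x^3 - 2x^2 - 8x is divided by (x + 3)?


By the Remainder Theorem, the remainder equals p(-3):
  3*(-3)^5 = -729
  -2*(-3)^4 = -162
  4*(-3)^3 = -108
  -2*(-3)^2 = -18
  -8*(-3)^1 = 24
  constant: 0
Sum: -729 - 162 - 108 - 18 + 24 + 0 = -993


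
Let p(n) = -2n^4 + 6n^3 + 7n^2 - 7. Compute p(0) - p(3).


p(0) = -7
p(3) = 56
p(0) - p(3) = -7 - 56 = -63


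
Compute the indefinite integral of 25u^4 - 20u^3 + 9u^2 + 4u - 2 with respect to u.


Reverse power rule on each term:
  ∫ 25u^4 du = 5u^5
  ∫ -20u^3 du = -5u^4
  ∫ 9u^2 du = 3u^3
  ∫ 4u du = 2u^2
  ∫ -2 du = -2u
F(u) = 5u^5 - 5u^4 + 3u^3 + 2u^2 - 2u + C


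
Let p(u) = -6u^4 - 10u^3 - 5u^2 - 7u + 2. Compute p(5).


Using direct substitution:
  -6 * (5)^4 = -3750
  -10 * (5)^3 = -1250
  -5 * (5)^2 = -125
  -7 * (5)^1 = -35
  constant: 2
Sum = -3750 - 1250 - 125 - 35 + 2 = -5158


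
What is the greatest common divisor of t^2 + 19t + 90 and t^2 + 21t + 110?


Factor each:
  t^2 + 19t + 90 = (t + 10)(t + 9)
  t^2 + 21t + 110 = (t + 10)(t + 11)
Common monic factor: t + 10


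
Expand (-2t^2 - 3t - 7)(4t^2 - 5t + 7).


Distribute each term of the first polynomial:
  (-2t^2)(4t^2 - 5t + 7) = -8t^4 + 10t^3 - 14t^2
  (-3t)(4t^2 - 5t + 7) = -12t^3 + 15t^2 - 21t
  (-7)(4t^2 - 5t + 7) = -28t^2 + 35t - 49
Sum: -8t^4 - 2t^3 - 27t^2 + 14t - 49


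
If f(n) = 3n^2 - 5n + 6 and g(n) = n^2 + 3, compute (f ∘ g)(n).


Substitute g(n) into f:
f(g(n)) = 3*(n^2 + 3)^2 + (-5)*(n^2 + 3) + 6
(n^2 + 3)^2 = n^4 + 6n^2 + 9
Expand and combine: 3n^4 + 13n^2 + 18


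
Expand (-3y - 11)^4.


Expand (-3y - 11)^4 by repeated multiplication:
  (-3y - 11)^2 = 9y^2 + 66y + 121
  (-3y - 11)^3 = -27y^3 - 297y^2 - 1089y - 1331
= 81y^4 + 1188y^3 + 6534y^2 + 15972y + 14641


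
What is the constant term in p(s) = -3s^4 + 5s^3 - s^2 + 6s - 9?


Read off the constant term: -9


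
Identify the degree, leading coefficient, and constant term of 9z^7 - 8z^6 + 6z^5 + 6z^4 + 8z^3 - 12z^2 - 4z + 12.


Highest power of z is 7, with coefficient 9. Constant term is 12.
Degree = 7, leading coefficient = 9, constant term = 12


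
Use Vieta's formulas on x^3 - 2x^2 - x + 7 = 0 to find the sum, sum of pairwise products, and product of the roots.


Monic cubic x^3+bx^2+cx+d=0: sum=-b, pairwise sum=c, product=-d.
b=-2, c=-1, d=7
r1+r2+r3 = 2
r1r2+r1r3+r2r3 = -1
r1r2r3 = -7


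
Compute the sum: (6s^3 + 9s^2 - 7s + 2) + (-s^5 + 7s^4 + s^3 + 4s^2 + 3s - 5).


Align terms by degree and add:
  6s^3 + 9s^2 - 7s + 2
  -s^5 + 7s^4 + s^3 + 4s^2 + 3s - 5
= -s^5 + 7s^4 + 7s^3 + 13s^2 - 4s - 3


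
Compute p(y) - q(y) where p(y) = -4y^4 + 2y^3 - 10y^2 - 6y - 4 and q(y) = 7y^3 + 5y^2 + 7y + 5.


Distribute the minus sign:
  (-4y^4 + 2y^3 - 10y^2 - 6y - 4)
- (7y^3 + 5y^2 + 7y + 5)
Negate second polynomial: -7y^3 - 5y^2 - 7y - 5
Add: -4y^4 - 5y^3 - 15y^2 - 13y - 9


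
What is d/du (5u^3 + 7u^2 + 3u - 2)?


Apply the power rule term by term:
  d/du(5u^3) = 15u^2
  d/du(7u^2) = 14u
  d/du(3u) = 3
  d/du(-2) = 0
p'(u) = 15u^2 + 14u + 3


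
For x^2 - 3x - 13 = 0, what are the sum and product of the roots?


For ax^2+bx+c=0: sum = -b/a, product = c/a.
a=1, b=-3, c=-13
Sum = -(-3)/1 = 3
Product = (-13)/1 = -13


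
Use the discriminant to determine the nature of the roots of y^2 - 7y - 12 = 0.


D = b^2 - 4ac = (-7)^2 - 4(1)(-12) = 49 + 48 = 97
Since D > 0: two distinct irrational roots


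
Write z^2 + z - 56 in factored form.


Roots satisfy r1 + r2 = -b/a = -1 and r1*r2 = c/a = -56.
So r1 = -8, r2 = 7.
z^2 + z - 56 = (z - r1)(z - r2) = (z + 8)(z - 7)


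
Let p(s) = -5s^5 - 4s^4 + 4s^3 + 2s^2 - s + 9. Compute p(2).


Using direct substitution:
  -5 * (2)^5 = -160
  -4 * (2)^4 = -64
  4 * (2)^3 = 32
  2 * (2)^2 = 8
  -1 * (2)^1 = -2
  constant: 9
Sum = -160 - 64 + 32 + 8 - 2 + 9 = -177


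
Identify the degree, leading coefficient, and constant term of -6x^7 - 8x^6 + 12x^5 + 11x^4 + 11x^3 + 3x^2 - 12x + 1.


Highest power of x is 7, with coefficient -6. Constant term is 1.
Degree = 7, leading coefficient = -6, constant term = 1


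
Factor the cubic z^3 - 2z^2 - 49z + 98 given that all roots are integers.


Try integer roots (divisors of 98). z=7: p(7)=0.
Divide out (z - 7): quotient is z^2 + 5z - 14.
Factor the quadratic: (z + 7)(z - 2)
Result: (z - 7)(z + 7)(z - 2)


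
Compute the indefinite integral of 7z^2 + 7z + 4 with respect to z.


Reverse power rule on each term:
  ∫ 7z^2 dz = (7/3)z^3
  ∫ 7z dz = (7/2)z^2
  ∫ 4 dz = 4z
F(z) = (7/3)z^3 + (7/2)z^2 + 4z + C


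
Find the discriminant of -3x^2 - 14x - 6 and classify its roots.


D = b^2 - 4ac = (-14)^2 - 4(-3)(-6) = 196 - 72 = 124
Since D > 0: two distinct irrational roots


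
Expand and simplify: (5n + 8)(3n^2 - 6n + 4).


Distribute each term of the first polynomial:
  (5n)(3n^2 - 6n + 4) = 15n^3 - 30n^2 + 20n
  (8)(3n^2 - 6n + 4) = 24n^2 - 48n + 32
Sum: 15n^3 - 6n^2 - 28n + 32


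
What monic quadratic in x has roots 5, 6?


p(x) = (x - 5)(x - 6)
Expand: x^2 - 11x + 30


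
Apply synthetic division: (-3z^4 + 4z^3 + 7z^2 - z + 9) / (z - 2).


Synthetic division with c = 2. Coefficients: -3, 4, 7, -1, 9
Bring down -3.
  -3 * 2 = -6; -6 + 4 = -2
  -2 * 2 = -4; -4 + 7 = 3
  3 * 2 = 6; 6 - 1 = 5
  5 * 2 = 10; 10 + 9 = 19
Quotient: -3z^3 - 2z^2 + 3z + 5, Remainder: 19


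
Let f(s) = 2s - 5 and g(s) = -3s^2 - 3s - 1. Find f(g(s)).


Substitute g(s) into f:
f(g(s)) = 2*(-3s^2 - 3s - 1) + (-5)
Expand and combine: -6s^2 - 6s - 7


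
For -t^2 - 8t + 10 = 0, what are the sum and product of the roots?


For at^2+bt+c=0: sum = -b/a, product = c/a.
a=-1, b=-8, c=10
Sum = -(-8)/-1 = -8
Product = (10)/-1 = -10


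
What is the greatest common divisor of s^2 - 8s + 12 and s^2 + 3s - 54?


Factor each:
  s^2 - 8s + 12 = (s - 6)(s - 2)
  s^2 + 3s - 54 = (s - 6)(s + 9)
Common monic factor: s - 6


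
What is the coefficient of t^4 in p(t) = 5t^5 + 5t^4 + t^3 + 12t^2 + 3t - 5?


Read off the coefficient of t^4: 5


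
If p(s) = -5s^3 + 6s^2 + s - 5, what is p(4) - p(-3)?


p(4) = -225
p(-3) = 181
p(4) - p(-3) = -225 - 181 = -406


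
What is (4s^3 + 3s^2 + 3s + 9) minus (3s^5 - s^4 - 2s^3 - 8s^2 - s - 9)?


Distribute the minus sign:
  (4s^3 + 3s^2 + 3s + 9)
- (3s^5 - s^4 - 2s^3 - 8s^2 - s - 9)
Negate second polynomial: -3s^5 + s^4 + 2s^3 + 8s^2 + s + 9
Add: -3s^5 + s^4 + 6s^3 + 11s^2 + 4s + 18


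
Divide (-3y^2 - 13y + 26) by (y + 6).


(-3y^2 - 13y + 26) / (y + 6)
Step 1: -3y * (y + 6) = -3y^2 - 18y; subtract.
Step 2: 5 * (y + 6) = 5y + 30; subtract.
Quotient: -3y + 5, Remainder: -4


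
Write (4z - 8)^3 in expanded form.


Expand (4z - 8)^3 by repeated multiplication:
  (4z - 8)^2 = 16z^2 - 64z + 64
= 64z^3 - 384z^2 + 768z - 512


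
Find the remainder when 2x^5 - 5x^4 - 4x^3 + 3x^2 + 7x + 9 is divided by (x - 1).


By the Remainder Theorem, the remainder equals p(1):
  2*(1)^5 = 2
  -5*(1)^4 = -5
  -4*(1)^3 = -4
  3*(1)^2 = 3
  7*(1)^1 = 7
  constant: 9
Sum: 2 - 5 - 4 + 3 + 7 + 9 = 12


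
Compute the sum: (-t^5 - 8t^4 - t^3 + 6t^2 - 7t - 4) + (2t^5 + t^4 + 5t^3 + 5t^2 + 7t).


Align terms by degree and add:
  -t^5 - 8t^4 - t^3 + 6t^2 - 7t - 4
+ 2t^5 + t^4 + 5t^3 + 5t^2 + 7t
= t^5 - 7t^4 + 4t^3 + 11t^2 - 4


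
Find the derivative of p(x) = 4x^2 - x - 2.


Apply the power rule term by term:
  d/dx(4x^2) = 8x
  d/dx(-x) = -1
  d/dx(-2) = 0
p'(x) = 8x - 1


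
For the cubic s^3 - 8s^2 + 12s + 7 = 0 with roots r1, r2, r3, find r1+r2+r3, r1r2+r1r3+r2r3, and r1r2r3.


Monic cubic s^3+bs^2+cs+d=0: sum=-b, pairwise sum=c, product=-d.
b=-8, c=12, d=7
r1+r2+r3 = 8
r1r2+r1r3+r2r3 = 12
r1r2r3 = -7


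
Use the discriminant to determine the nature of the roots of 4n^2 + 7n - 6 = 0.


D = b^2 - 4ac = (7)^2 - 4(4)(-6) = 49 + 96 = 145
Since D > 0: two distinct irrational roots


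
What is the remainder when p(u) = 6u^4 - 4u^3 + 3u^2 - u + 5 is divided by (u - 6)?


By the Remainder Theorem, the remainder equals p(6):
  6*(6)^4 = 7776
  -4*(6)^3 = -864
  3*(6)^2 = 108
  -1*(6)^1 = -6
  constant: 5
Sum: 7776 - 864 + 108 - 6 + 5 = 7019


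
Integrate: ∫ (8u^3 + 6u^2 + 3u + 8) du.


Reverse power rule on each term:
  ∫ 8u^3 du = 2u^4
  ∫ 6u^2 du = 2u^3
  ∫ 3u du = (3/2)u^2
  ∫ 8 du = 8u
F(u) = 2u^4 + 2u^3 + (3/2)u^2 + 8u + C


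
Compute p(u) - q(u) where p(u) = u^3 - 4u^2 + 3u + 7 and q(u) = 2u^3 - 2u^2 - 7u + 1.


Distribute the minus sign:
  (u^3 - 4u^2 + 3u + 7)
- (2u^3 - 2u^2 - 7u + 1)
Negate second polynomial: -2u^3 + 2u^2 + 7u - 1
Add: -u^3 - 2u^2 + 10u + 6


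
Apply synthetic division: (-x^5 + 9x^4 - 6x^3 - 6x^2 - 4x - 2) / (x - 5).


Synthetic division with c = 5. Coefficients: -1, 9, -6, -6, -4, -2
Bring down -1.
  -1 * 5 = -5; -5 + 9 = 4
  4 * 5 = 20; 20 - 6 = 14
  14 * 5 = 70; 70 - 6 = 64
  64 * 5 = 320; 320 - 4 = 316
  316 * 5 = 1580; 1580 - 2 = 1578
Quotient: -x^4 + 4x^3 + 14x^2 + 64x + 316, Remainder: 1578


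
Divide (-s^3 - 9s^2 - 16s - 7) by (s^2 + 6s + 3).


(-s^3 - 9s^2 - 16s - 7) / (s^2 + 6s + 3)
Step 1: -s * (s^2 + 6s + 3) = -s^3 - 6s^2 - 3s; subtract.
Step 2: -3 * (s^2 + 6s + 3) = -3s^2 - 18s - 9; subtract.
Quotient: -s - 3, Remainder: 5s + 2


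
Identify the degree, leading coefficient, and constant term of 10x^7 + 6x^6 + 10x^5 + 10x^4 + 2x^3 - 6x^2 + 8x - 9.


Highest power of x is 7, with coefficient 10. Constant term is -9.
Degree = 7, leading coefficient = 10, constant term = -9


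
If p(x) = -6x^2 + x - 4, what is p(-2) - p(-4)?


p(-2) = -30
p(-4) = -104
p(-2) - p(-4) = -30 + 104 = 74


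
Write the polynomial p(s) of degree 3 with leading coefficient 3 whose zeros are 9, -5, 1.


p(s) = 3(s - 9)(s + 5)(s - 1)
Expand: 3s^3 - 15s^2 - 123s + 135


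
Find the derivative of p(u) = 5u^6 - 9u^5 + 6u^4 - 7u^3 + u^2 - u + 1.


Apply the power rule term by term:
  d/du(5u^6) = 30u^5
  d/du(-9u^5) = -45u^4
  d/du(6u^4) = 24u^3
  d/du(-7u^3) = -21u^2
  d/du(u^2) = 2u
  d/du(-u) = -1
  d/du(1) = 0
p'(u) = 30u^5 - 45u^4 + 24u^3 - 21u^2 + 2u - 1


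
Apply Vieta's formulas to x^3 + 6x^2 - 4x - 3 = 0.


Monic cubic x^3+bx^2+cx+d=0: sum=-b, pairwise sum=c, product=-d.
b=6, c=-4, d=-3
r1+r2+r3 = -6
r1r2+r1r3+r2r3 = -4
r1r2r3 = 3


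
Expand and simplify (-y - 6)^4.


Expand (-y - 6)^4 by repeated multiplication:
  (-y - 6)^2 = y^2 + 12y + 36
  (-y - 6)^3 = -y^3 - 18y^2 - 108y - 216
= y^4 + 24y^3 + 216y^2 + 864y + 1296


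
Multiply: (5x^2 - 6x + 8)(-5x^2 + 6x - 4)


Distribute each term of the first polynomial:
  (5x^2)(-5x^2 + 6x - 4) = -25x^4 + 30x^3 - 20x^2
  (-6x)(-5x^2 + 6x - 4) = 30x^3 - 36x^2 + 24x
  (8)(-5x^2 + 6x - 4) = -40x^2 + 48x - 32
Sum: -25x^4 + 60x^3 - 96x^2 + 72x - 32


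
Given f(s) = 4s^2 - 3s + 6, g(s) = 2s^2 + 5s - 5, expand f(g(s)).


Substitute g(s) into f:
f(g(s)) = 4*(2s^2 + 5s - 5)^2 + (-3)*(2s^2 + 5s - 5) + 6
(2s^2 + 5s - 5)^2 = 4s^4 + 20s^3 + 5s^2 - 50s + 25
Expand and combine: 16s^4 + 80s^3 + 14s^2 - 215s + 121


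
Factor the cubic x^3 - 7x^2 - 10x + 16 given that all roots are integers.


Try integer roots (divisors of 16). x=8: p(8)=0.
Divide out (x - 8): quotient is x^2 + x - 2.
Factor the quadratic: (x + 2)(x - 1)
Result: (x - 8)(x + 2)(x - 1)


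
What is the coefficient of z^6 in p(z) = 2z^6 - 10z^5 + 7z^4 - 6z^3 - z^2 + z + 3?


Read off the coefficient of z^6: 2


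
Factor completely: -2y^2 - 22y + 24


Roots satisfy r1 + r2 = -b/a = -11 and r1*r2 = c/a = -12.
So r1 = 1, r2 = -12.
-2y^2 - 22y + 24 = -2(y - r1)(y - r2) = -2(y - 1)(y + 12)


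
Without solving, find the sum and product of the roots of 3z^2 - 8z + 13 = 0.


For az^2+bz+c=0: sum = -b/a, product = c/a.
a=3, b=-8, c=13
Sum = -(-8)/3 = 8/3
Product = (13)/3 = 13/3


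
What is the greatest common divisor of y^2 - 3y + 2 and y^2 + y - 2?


Factor each:
  y^2 - 3y + 2 = (y - 1)(y - 2)
  y^2 + y - 2 = (y - 1)(y + 2)
Common monic factor: y - 1


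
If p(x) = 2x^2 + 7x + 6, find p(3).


Using direct substitution:
  2 * (3)^2 = 18
  7 * (3)^1 = 21
  constant: 6
Sum = 18 + 21 + 6 = 45


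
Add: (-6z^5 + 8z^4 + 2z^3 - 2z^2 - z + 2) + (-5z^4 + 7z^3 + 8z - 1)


Align terms by degree and add:
  -6z^5 + 8z^4 + 2z^3 - 2z^2 - z + 2
  -5z^4 + 7z^3 + 8z - 1
= -6z^5 + 3z^4 + 9z^3 - 2z^2 + 7z + 1


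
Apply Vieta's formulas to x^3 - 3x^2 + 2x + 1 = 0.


Monic cubic x^3+bx^2+cx+d=0: sum=-b, pairwise sum=c, product=-d.
b=-3, c=2, d=1
r1+r2+r3 = 3
r1r2+r1r3+r2r3 = 2
r1r2r3 = -1


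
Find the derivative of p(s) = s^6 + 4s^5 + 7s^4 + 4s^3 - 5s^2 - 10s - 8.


Apply the power rule term by term:
  d/ds(s^6) = 6s^5
  d/ds(4s^5) = 20s^4
  d/ds(7s^4) = 28s^3
  d/ds(4s^3) = 12s^2
  d/ds(-5s^2) = -10s
  d/ds(-10s) = -10
  d/ds(-8) = 0
p'(s) = 6s^5 + 20s^4 + 28s^3 + 12s^2 - 10s - 10


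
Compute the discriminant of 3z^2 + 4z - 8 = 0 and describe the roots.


D = b^2 - 4ac = (4)^2 - 4(3)(-8) = 16 + 96 = 112
Since D > 0: two distinct irrational roots


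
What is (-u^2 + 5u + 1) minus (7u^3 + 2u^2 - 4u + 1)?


Distribute the minus sign:
  (-u^2 + 5u + 1)
- (7u^3 + 2u^2 - 4u + 1)
Negate second polynomial: -7u^3 - 2u^2 + 4u - 1
Add: -7u^3 - 3u^2 + 9u


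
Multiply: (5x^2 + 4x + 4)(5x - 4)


Distribute each term of the first polynomial:
  (5x^2)(5x - 4) = 25x^3 - 20x^2
  (4x)(5x - 4) = 20x^2 - 16x
  (4)(5x - 4) = 20x - 16
Sum: 25x^3 + 4x - 16


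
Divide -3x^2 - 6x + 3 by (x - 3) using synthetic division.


Synthetic division with c = 3. Coefficients: -3, -6, 3
Bring down -3.
  -3 * 3 = -9; -9 - 6 = -15
  -15 * 3 = -45; -45 + 3 = -42
Quotient: -3x - 15, Remainder: -42


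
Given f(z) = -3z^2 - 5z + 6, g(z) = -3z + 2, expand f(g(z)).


Substitute g(z) into f:
f(g(z)) = -3*(-3z + 2)^2 + (-5)*(-3z + 2) + 6
(-3z + 2)^2 = 9z^2 - 12z + 4
Expand and combine: -27z^2 + 51z - 16


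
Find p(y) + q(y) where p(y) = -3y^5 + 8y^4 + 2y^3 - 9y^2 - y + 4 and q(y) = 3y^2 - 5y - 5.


Align terms by degree and add:
  -3y^5 + 8y^4 + 2y^3 - 9y^2 - y + 4
+ 3y^2 - 5y - 5
= -3y^5 + 8y^4 + 2y^3 - 6y^2 - 6y - 1


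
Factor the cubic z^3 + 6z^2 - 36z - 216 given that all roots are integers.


Try integer roots (divisors of -216). z=-6: p(-6)=0.
Divide out (z + 6): quotient is z^2 - 36.
Factor the quadratic: (z - 6)(z + 6)
Result: (z + 6)(z - 6)(z + 6)


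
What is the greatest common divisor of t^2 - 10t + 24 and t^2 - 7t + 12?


Factor each:
  t^2 - 10t + 24 = (t - 4)(t - 6)
  t^2 - 7t + 12 = (t - 4)(t - 3)
Common monic factor: t - 4


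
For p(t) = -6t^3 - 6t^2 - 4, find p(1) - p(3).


p(1) = -16
p(3) = -220
p(1) - p(3) = -16 + 220 = 204


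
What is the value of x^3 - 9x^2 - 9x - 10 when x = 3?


Using direct substitution:
  1 * (3)^3 = 27
  -9 * (3)^2 = -81
  -9 * (3)^1 = -27
  constant: -10
Sum = 27 - 81 - 27 - 10 = -91


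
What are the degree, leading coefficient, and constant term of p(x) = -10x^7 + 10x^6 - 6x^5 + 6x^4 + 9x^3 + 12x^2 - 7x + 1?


Highest power of x is 7, with coefficient -10. Constant term is 1.
Degree = 7, leading coefficient = -10, constant term = 1


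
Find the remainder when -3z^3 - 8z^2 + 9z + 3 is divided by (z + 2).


By the Remainder Theorem, the remainder equals p(-2):
  -3*(-2)^3 = 24
  -8*(-2)^2 = -32
  9*(-2)^1 = -18
  constant: 3
Sum: 24 - 32 - 18 + 3 = -23


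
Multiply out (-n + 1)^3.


Expand (-n + 1)^3 by repeated multiplication:
  (-n + 1)^2 = n^2 - 2n + 1
= -n^3 + 3n^2 - 3n + 1


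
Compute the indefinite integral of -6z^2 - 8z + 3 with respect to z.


Reverse power rule on each term:
  ∫ -6z^2 dz = -2z^3
  ∫ -8z dz = -4z^2
  ∫ 3 dz = 3z
F(z) = -2z^3 - 4z^2 + 3z + C


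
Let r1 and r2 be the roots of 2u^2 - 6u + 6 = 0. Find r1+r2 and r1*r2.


For au^2+bu+c=0: sum = -b/a, product = c/a.
a=2, b=-6, c=6
Sum = -(-6)/2 = 3
Product = (6)/2 = 3


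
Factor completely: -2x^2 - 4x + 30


Roots satisfy r1 + r2 = -b/a = -2 and r1*r2 = c/a = -15.
So r1 = 3, r2 = -5.
-2x^2 - 4x + 30 = -2(x - r1)(x - r2) = -2(x - 3)(x + 5)


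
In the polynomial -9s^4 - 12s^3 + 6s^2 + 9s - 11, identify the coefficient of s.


Read off the coefficient of s: 9


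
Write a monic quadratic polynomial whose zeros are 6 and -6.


p(t) = (t - 6)(t + 6)
Expand: t^2 - 36


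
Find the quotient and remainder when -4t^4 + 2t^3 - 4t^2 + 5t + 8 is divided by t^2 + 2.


(-4t^4 + 2t^3 - 4t^2 + 5t + 8) / (t^2 + 2)
Step 1: -4t^2 * (t^2 + 2) = -4t^4 - 8t^2; subtract.
Step 2: 2t * (t^2 + 2) = 2t^3 + 4t; subtract.
Step 3: 4 * (t^2 + 2) = 4t^2 + 8; subtract.
Quotient: -4t^2 + 2t + 4, Remainder: t


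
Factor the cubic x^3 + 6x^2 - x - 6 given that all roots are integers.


Try integer roots (divisors of -6). x=-6: p(-6)=0.
Divide out (x + 6): quotient is x^2 - 1.
Factor the quadratic: (x - 1)(x + 1)
Result: (x + 6)(x - 1)(x + 1)


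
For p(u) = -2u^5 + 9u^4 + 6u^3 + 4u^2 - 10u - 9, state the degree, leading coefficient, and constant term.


Highest power of u is 5, with coefficient -2. Constant term is -9.
Degree = 5, leading coefficient = -2, constant term = -9


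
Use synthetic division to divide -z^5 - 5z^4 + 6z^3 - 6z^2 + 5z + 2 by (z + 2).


Synthetic division with c = -2. Coefficients: -1, -5, 6, -6, 5, 2
Bring down -1.
  -1 * -2 = 2; 2 - 5 = -3
  -3 * -2 = 6; 6 + 6 = 12
  12 * -2 = -24; -24 - 6 = -30
  -30 * -2 = 60; 60 + 5 = 65
  65 * -2 = -130; -130 + 2 = -128
Quotient: -z^4 - 3z^3 + 12z^2 - 30z + 65, Remainder: -128


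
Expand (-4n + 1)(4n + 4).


Distribute each term of the first polynomial:
  (-4n)(4n + 4) = -16n^2 - 16n
  (1)(4n + 4) = 4n + 4
Sum: -16n^2 - 12n + 4


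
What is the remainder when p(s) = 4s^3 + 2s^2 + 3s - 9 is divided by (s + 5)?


By the Remainder Theorem, the remainder equals p(-5):
  4*(-5)^3 = -500
  2*(-5)^2 = 50
  3*(-5)^1 = -15
  constant: -9
Sum: -500 + 50 - 15 - 9 = -474


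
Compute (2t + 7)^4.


Expand (2t + 7)^4 by repeated multiplication:
  (2t + 7)^2 = 4t^2 + 28t + 49
  (2t + 7)^3 = 8t^3 + 84t^2 + 294t + 343
= 16t^4 + 224t^3 + 1176t^2 + 2744t + 2401


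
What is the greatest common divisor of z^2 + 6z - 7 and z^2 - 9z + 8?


Factor each:
  z^2 + 6z - 7 = (z - 1)(z + 7)
  z^2 - 9z + 8 = (z - 1)(z - 8)
Common monic factor: z - 1


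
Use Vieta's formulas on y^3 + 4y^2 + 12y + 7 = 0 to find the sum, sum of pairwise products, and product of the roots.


Monic cubic y^3+by^2+cy+d=0: sum=-b, pairwise sum=c, product=-d.
b=4, c=12, d=7
r1+r2+r3 = -4
r1r2+r1r3+r2r3 = 12
r1r2r3 = -7


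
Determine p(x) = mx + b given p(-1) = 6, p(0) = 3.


p(x) = mx + b. Using p(-1)=6, p(0)=3:
m = (6 - 3)/(-1) = 3/-1 = -3
b = 6 - m*(-1) = 6 - 3 = 3
p(x) = -3x + 3


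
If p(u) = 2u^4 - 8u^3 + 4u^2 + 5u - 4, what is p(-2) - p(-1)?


p(-2) = 98
p(-1) = 5
p(-2) - p(-1) = 98 - 5 = 93


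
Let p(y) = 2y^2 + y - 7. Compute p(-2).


Using direct substitution:
  2 * (-2)^2 = 8
  1 * (-2)^1 = -2
  constant: -7
Sum = 8 - 2 - 7 = -1


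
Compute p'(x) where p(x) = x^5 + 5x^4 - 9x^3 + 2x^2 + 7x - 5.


Apply the power rule term by term:
  d/dx(x^5) = 5x^4
  d/dx(5x^4) = 20x^3
  d/dx(-9x^3) = -27x^2
  d/dx(2x^2) = 4x
  d/dx(7x) = 7
  d/dx(-5) = 0
p'(x) = 5x^4 + 20x^3 - 27x^2 + 4x + 7


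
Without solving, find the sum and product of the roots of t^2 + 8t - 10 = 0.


For at^2+bt+c=0: sum = -b/a, product = c/a.
a=1, b=8, c=-10
Sum = -(8)/1 = -8
Product = (-10)/1 = -10


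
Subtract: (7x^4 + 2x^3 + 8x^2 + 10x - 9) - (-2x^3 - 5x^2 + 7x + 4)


Distribute the minus sign:
  (7x^4 + 2x^3 + 8x^2 + 10x - 9)
- (-2x^3 - 5x^2 + 7x + 4)
Negate second polynomial: 2x^3 + 5x^2 - 7x - 4
Add: 7x^4 + 4x^3 + 13x^2 + 3x - 13


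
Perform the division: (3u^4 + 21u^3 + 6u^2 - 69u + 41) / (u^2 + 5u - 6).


(3u^4 + 21u^3 + 6u^2 - 69u + 41) / (u^2 + 5u - 6)
Step 1: 3u^2 * (u^2 + 5u - 6) = 3u^4 + 15u^3 - 18u^2; subtract.
Step 2: 6u * (u^2 + 5u - 6) = 6u^3 + 30u^2 - 36u; subtract.
Step 3: -6 * (u^2 + 5u - 6) = -6u^2 - 30u + 36; subtract.
Quotient: 3u^2 + 6u - 6, Remainder: -3u + 5


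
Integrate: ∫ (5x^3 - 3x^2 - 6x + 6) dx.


Reverse power rule on each term:
  ∫ 5x^3 dx = (5/4)x^4
  ∫ -3x^2 dx = -x^3
  ∫ -6x dx = -3x^2
  ∫ 6 dx = 6x
F(x) = (5/4)x^4 - x^3 - 3x^2 + 6x + C


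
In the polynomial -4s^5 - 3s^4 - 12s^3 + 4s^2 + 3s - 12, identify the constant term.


Read off the constant term: -12


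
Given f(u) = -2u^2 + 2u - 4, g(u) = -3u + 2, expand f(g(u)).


Substitute g(u) into f:
f(g(u)) = -2*(-3u + 2)^2 + 2*(-3u + 2) + (-4)
(-3u + 2)^2 = 9u^2 - 12u + 4
Expand and combine: -18u^2 + 18u - 8


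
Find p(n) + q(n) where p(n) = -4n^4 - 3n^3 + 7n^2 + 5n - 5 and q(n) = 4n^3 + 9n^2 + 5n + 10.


Align terms by degree and add:
  -4n^4 - 3n^3 + 7n^2 + 5n - 5
+ 4n^3 + 9n^2 + 5n + 10
= -4n^4 + n^3 + 16n^2 + 10n + 5


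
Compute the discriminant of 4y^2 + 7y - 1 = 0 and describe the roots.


D = b^2 - 4ac = (7)^2 - 4(4)(-1) = 49 + 16 = 65
Since D > 0: two distinct irrational roots


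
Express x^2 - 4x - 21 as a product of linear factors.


Roots satisfy r1 + r2 = -b/a = 4 and r1*r2 = c/a = -21.
So r1 = -3, r2 = 7.
x^2 - 4x - 21 = (x - r1)(x - r2) = (x + 3)(x - 7)


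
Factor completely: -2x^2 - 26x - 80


Roots satisfy r1 + r2 = -b/a = -13 and r1*r2 = c/a = 40.
So r1 = -5, r2 = -8.
-2x^2 - 26x - 80 = -2(x - r1)(x - r2) = -2(x + 5)(x + 8)


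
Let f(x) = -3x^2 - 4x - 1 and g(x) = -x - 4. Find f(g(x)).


Substitute g(x) into f:
f(g(x)) = -3*(-x - 4)^2 + (-4)*(-x - 4) + (-1)
(-x - 4)^2 = x^2 + 8x + 16
Expand and combine: -3x^2 - 20x - 33


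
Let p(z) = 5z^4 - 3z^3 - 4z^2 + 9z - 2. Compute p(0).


Using direct substitution:
  5 * (0)^4 = 0
  -3 * (0)^3 = 0
  -4 * (0)^2 = 0
  9 * (0)^1 = 0
  constant: -2
Sum = 0 + 0 + 0 + 0 - 2 = -2


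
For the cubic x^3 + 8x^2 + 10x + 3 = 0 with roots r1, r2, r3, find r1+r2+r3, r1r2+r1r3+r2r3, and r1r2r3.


Monic cubic x^3+bx^2+cx+d=0: sum=-b, pairwise sum=c, product=-d.
b=8, c=10, d=3
r1+r2+r3 = -8
r1r2+r1r3+r2r3 = 10
r1r2r3 = -3


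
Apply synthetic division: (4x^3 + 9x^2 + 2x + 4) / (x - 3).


Synthetic division with c = 3. Coefficients: 4, 9, 2, 4
Bring down 4.
  4 * 3 = 12; 12 + 9 = 21
  21 * 3 = 63; 63 + 2 = 65
  65 * 3 = 195; 195 + 4 = 199
Quotient: 4x^2 + 21x + 65, Remainder: 199


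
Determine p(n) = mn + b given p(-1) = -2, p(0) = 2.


p(n) = mn + b. Using p(-1)=-2, p(0)=2:
m = (-2 - 2)/(-1) = -4/-1 = 4
b = -2 - m*(-1) = -2 + 4 = 2
p(n) = 4n + 2


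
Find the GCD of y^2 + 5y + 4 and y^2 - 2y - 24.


Factor each:
  y^2 + 5y + 4 = (y + 4)(y + 1)
  y^2 - 2y - 24 = (y + 4)(y - 6)
Common monic factor: y + 4


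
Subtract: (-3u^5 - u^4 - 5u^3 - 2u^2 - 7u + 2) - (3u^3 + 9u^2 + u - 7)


Distribute the minus sign:
  (-3u^5 - u^4 - 5u^3 - 2u^2 - 7u + 2)
- (3u^3 + 9u^2 + u - 7)
Negate second polynomial: -3u^3 - 9u^2 - u + 7
Add: -3u^5 - u^4 - 8u^3 - 11u^2 - 8u + 9


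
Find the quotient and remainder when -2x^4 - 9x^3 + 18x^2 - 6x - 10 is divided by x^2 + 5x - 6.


(-2x^4 - 9x^3 + 18x^2 - 6x - 10) / (x^2 + 5x - 6)
Step 1: -2x^2 * (x^2 + 5x - 6) = -2x^4 - 10x^3 + 12x^2; subtract.
Step 2: x * (x^2 + 5x - 6) = x^3 + 5x^2 - 6x; subtract.
Step 3: 1 * (x^2 + 5x - 6) = x^2 + 5x - 6; subtract.
Quotient: -2x^2 + x + 1, Remainder: -5x - 4


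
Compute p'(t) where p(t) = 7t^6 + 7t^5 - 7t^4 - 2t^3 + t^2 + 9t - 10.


Apply the power rule term by term:
  d/dt(7t^6) = 42t^5
  d/dt(7t^5) = 35t^4
  d/dt(-7t^4) = -28t^3
  d/dt(-2t^3) = -6t^2
  d/dt(t^2) = 2t
  d/dt(9t) = 9
  d/dt(-10) = 0
p'(t) = 42t^5 + 35t^4 - 28t^3 - 6t^2 + 2t + 9


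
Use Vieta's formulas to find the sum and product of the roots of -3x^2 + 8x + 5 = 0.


For ax^2+bx+c=0: sum = -b/a, product = c/a.
a=-3, b=8, c=5
Sum = -(8)/-3 = 8/3
Product = (5)/-3 = -5/3


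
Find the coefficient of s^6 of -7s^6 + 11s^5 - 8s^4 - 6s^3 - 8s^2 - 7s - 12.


Read off the coefficient of s^6: -7


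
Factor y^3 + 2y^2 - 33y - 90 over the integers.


Try integer roots (divisors of -90). y=-3: p(-3)=0.
Divide out (y + 3): quotient is y^2 - y - 30.
Factor the quadratic: (y - 6)(y + 5)
Result: (y + 3)(y - 6)(y + 5)


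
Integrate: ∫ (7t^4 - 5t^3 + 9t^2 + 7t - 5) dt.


Reverse power rule on each term:
  ∫ 7t^4 dt = (7/5)t^5
  ∫ -5t^3 dt = -(5/4)t^4
  ∫ 9t^2 dt = 3t^3
  ∫ 7t dt = (7/2)t^2
  ∫ -5 dt = -5t
F(t) = (7/5)t^5 - (5/4)t^4 + 3t^3 + (7/2)t^2 - 5t + C


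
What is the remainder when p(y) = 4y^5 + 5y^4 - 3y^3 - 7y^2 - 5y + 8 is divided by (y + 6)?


By the Remainder Theorem, the remainder equals p(-6):
  4*(-6)^5 = -31104
  5*(-6)^4 = 6480
  -3*(-6)^3 = 648
  -7*(-6)^2 = -252
  -5*(-6)^1 = 30
  constant: 8
Sum: -31104 + 6480 + 648 - 252 + 30 + 8 = -24190


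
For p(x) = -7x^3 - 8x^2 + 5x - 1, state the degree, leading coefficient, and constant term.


Highest power of x is 3, with coefficient -7. Constant term is -1.
Degree = 3, leading coefficient = -7, constant term = -1


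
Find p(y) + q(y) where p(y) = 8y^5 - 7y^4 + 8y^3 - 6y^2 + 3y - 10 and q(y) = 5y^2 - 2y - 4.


Align terms by degree and add:
  8y^5 - 7y^4 + 8y^3 - 6y^2 + 3y - 10
+ 5y^2 - 2y - 4
= 8y^5 - 7y^4 + 8y^3 - y^2 + y - 14


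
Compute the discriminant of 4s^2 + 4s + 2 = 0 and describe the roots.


D = b^2 - 4ac = (4)^2 - 4(4)(2) = 16 - 32 = -16
Since D < 0: two complex conjugate roots (no real roots)


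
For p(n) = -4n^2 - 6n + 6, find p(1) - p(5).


p(1) = -4
p(5) = -124
p(1) - p(5) = -4 + 124 = 120


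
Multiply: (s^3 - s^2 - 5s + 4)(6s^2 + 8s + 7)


Distribute each term of the first polynomial:
  (s^3)(6s^2 + 8s + 7) = 6s^5 + 8s^4 + 7s^3
  (-s^2)(6s^2 + 8s + 7) = -6s^4 - 8s^3 - 7s^2
  (-5s)(6s^2 + 8s + 7) = -30s^3 - 40s^2 - 35s
  (4)(6s^2 + 8s + 7) = 24s^2 + 32s + 28
Sum: 6s^5 + 2s^4 - 31s^3 - 23s^2 - 3s + 28


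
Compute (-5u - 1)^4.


Expand (-5u - 1)^4 by repeated multiplication:
  (-5u - 1)^2 = 25u^2 + 10u + 1
  (-5u - 1)^3 = -125u^3 - 75u^2 - 15u - 1
= 625u^4 + 500u^3 + 150u^2 + 20u + 1


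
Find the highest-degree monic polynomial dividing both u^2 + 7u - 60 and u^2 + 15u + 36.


Factor each:
  u^2 + 7u - 60 = (u + 12)(u - 5)
  u^2 + 15u + 36 = (u + 12)(u + 3)
Common monic factor: u + 12


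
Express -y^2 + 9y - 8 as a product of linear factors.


Roots satisfy r1 + r2 = -b/a = 9 and r1*r2 = c/a = 8.
So r1 = 8, r2 = 1.
-y^2 + 9y - 8 = -(y - r1)(y - r2) = -(y - 8)(y - 1)


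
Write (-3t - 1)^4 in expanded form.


Expand (-3t - 1)^4 by repeated multiplication:
  (-3t - 1)^2 = 9t^2 + 6t + 1
  (-3t - 1)^3 = -27t^3 - 27t^2 - 9t - 1
= 81t^4 + 108t^3 + 54t^2 + 12t + 1


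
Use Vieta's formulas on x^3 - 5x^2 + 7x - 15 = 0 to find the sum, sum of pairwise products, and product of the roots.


Monic cubic x^3+bx^2+cx+d=0: sum=-b, pairwise sum=c, product=-d.
b=-5, c=7, d=-15
r1+r2+r3 = 5
r1r2+r1r3+r2r3 = 7
r1r2r3 = 15


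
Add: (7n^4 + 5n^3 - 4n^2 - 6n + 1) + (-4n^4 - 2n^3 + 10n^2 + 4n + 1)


Align terms by degree and add:
  7n^4 + 5n^3 - 4n^2 - 6n + 1
  -4n^4 - 2n^3 + 10n^2 + 4n + 1
= 3n^4 + 3n^3 + 6n^2 - 2n + 2


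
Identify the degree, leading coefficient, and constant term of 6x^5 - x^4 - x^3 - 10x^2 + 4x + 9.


Highest power of x is 5, with coefficient 6. Constant term is 9.
Degree = 5, leading coefficient = 6, constant term = 9


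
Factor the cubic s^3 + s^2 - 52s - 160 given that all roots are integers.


Try integer roots (divisors of -160). s=8: p(8)=0.
Divide out (s - 8): quotient is s^2 + 9s + 20.
Factor the quadratic: (s + 4)(s + 5)
Result: (s - 8)(s + 4)(s + 5)


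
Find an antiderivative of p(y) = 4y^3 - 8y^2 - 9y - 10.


Reverse power rule on each term:
  ∫ 4y^3 dy = y^4
  ∫ -8y^2 dy = -(8/3)y^3
  ∫ -9y dy = -(9/2)y^2
  ∫ -10 dy = -10y
F(y) = y^4 - (8/3)y^3 - (9/2)y^2 - 10y + C


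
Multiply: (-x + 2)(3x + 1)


Distribute each term of the first polynomial:
  (-x)(3x + 1) = -3x^2 - x
  (2)(3x + 1) = 6x + 2
Sum: -3x^2 + 5x + 2


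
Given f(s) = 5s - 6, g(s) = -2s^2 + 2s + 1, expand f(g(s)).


Substitute g(s) into f:
f(g(s)) = 5*(-2s^2 + 2s + 1) + (-6)
Expand and combine: -10s^2 + 10s - 1


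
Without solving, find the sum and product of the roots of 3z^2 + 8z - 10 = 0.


For az^2+bz+c=0: sum = -b/a, product = c/a.
a=3, b=8, c=-10
Sum = -(8)/3 = -8/3
Product = (-10)/3 = -10/3


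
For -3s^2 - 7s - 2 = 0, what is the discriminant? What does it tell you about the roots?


D = b^2 - 4ac = (-7)^2 - 4(-3)(-2) = 49 - 24 = 25
Since D > 0: two distinct rational roots


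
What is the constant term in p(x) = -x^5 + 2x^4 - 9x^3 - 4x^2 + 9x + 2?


Read off the constant term: 2


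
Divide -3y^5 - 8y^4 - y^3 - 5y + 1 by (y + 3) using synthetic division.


Synthetic division with c = -3. Coefficients: -3, -8, -1, 0, -5, 1
Bring down -3.
  -3 * -3 = 9; 9 - 8 = 1
  1 * -3 = -3; -3 - 1 = -4
  -4 * -3 = 12; 12 + 0 = 12
  12 * -3 = -36; -36 - 5 = -41
  -41 * -3 = 123; 123 + 1 = 124
Quotient: -3y^4 + y^3 - 4y^2 + 12y - 41, Remainder: 124


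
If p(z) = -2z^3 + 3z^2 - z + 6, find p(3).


Using direct substitution:
  -2 * (3)^3 = -54
  3 * (3)^2 = 27
  -1 * (3)^1 = -3
  constant: 6
Sum = -54 + 27 - 3 + 6 = -24


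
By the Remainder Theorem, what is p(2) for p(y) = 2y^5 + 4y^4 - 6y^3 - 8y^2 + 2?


By the Remainder Theorem, the remainder equals p(2):
  2*(2)^5 = 64
  4*(2)^4 = 64
  -6*(2)^3 = -48
  -8*(2)^2 = -32
  0*(2)^1 = 0
  constant: 2
Sum: 64 + 64 - 48 - 32 + 0 + 2 = 50


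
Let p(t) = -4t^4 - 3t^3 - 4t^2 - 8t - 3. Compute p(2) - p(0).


p(2) = -123
p(0) = -3
p(2) - p(0) = -123 + 3 = -120


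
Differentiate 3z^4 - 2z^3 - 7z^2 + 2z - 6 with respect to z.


Apply the power rule term by term:
  d/dz(3z^4) = 12z^3
  d/dz(-2z^3) = -6z^2
  d/dz(-7z^2) = -14z
  d/dz(2z) = 2
  d/dz(-6) = 0
p'(z) = 12z^3 - 6z^2 - 14z + 2


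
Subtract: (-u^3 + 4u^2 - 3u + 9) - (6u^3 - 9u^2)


Distribute the minus sign:
  (-u^3 + 4u^2 - 3u + 9)
- (6u^3 - 9u^2)
Negate second polynomial: -6u^3 + 9u^2
Add: -7u^3 + 13u^2 - 3u + 9


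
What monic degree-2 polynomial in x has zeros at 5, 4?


p(x) = (x - 5)(x - 4)
Expand: x^2 - 9x + 20


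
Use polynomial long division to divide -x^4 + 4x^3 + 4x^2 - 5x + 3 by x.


(-x^4 + 4x^3 + 4x^2 - 5x + 3) / (x)
Step 1: -x^3 * (x) = -x^4; subtract.
Step 2: 4x^2 * (x) = 4x^3; subtract.
Step 3: 4x * (x) = 4x^2; subtract.
Step 4: -5 * (x) = -5x; subtract.
Quotient: -x^3 + 4x^2 + 4x - 5, Remainder: 3


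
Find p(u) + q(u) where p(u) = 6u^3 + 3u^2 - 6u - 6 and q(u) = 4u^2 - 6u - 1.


Align terms by degree and add:
  6u^3 + 3u^2 - 6u - 6
+ 4u^2 - 6u - 1
= 6u^3 + 7u^2 - 12u - 7


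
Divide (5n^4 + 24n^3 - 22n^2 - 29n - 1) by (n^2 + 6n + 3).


(5n^4 + 24n^3 - 22n^2 - 29n - 1) / (n^2 + 6n + 3)
Step 1: 5n^2 * (n^2 + 6n + 3) = 5n^4 + 30n^3 + 15n^2; subtract.
Step 2: -6n * (n^2 + 6n + 3) = -6n^3 - 36n^2 - 18n; subtract.
Step 3: -1 * (n^2 + 6n + 3) = -n^2 - 6n - 3; subtract.
Quotient: 5n^2 - 6n - 1, Remainder: -5n + 2


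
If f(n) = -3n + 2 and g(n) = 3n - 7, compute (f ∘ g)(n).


Substitute g(n) into f:
f(g(n)) = -3*(3n - 7) + 2
Expand and combine: -9n + 23


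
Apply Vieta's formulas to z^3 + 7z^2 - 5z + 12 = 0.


Monic cubic z^3+bz^2+cz+d=0: sum=-b, pairwise sum=c, product=-d.
b=7, c=-5, d=12
r1+r2+r3 = -7
r1r2+r1r3+r2r3 = -5
r1r2r3 = -12


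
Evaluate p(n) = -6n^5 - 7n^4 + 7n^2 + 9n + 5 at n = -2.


Using direct substitution:
  -6 * (-2)^5 = 192
  -7 * (-2)^4 = -112
  0 * (-2)^3 = 0
  7 * (-2)^2 = 28
  9 * (-2)^1 = -18
  constant: 5
Sum = 192 - 112 + 0 + 28 - 18 + 5 = 95


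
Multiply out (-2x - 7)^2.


Expand (-2x - 7)^2 by repeated multiplication:
= 4x^2 + 28x + 49


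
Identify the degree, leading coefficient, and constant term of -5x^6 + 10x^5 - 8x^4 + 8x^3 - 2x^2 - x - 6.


Highest power of x is 6, with coefficient -5. Constant term is -6.
Degree = 6, leading coefficient = -5, constant term = -6


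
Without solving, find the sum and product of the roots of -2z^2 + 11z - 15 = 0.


For az^2+bz+c=0: sum = -b/a, product = c/a.
a=-2, b=11, c=-15
Sum = -(11)/-2 = 11/2
Product = (-15)/-2 = 15/2


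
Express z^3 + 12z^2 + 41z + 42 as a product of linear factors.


Try integer roots (divisors of 42). z=-2: p(-2)=0.
Divide out (z + 2): quotient is z^2 + 10z + 21.
Factor the quadratic: (z + 3)(z + 7)
Result: (z + 2)(z + 3)(z + 7)


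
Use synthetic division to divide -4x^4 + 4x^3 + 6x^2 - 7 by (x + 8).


Synthetic division with c = -8. Coefficients: -4, 4, 6, 0, -7
Bring down -4.
  -4 * -8 = 32; 32 + 4 = 36
  36 * -8 = -288; -288 + 6 = -282
  -282 * -8 = 2256; 2256 + 0 = 2256
  2256 * -8 = -18048; -18048 - 7 = -18055
Quotient: -4x^3 + 36x^2 - 282x + 2256, Remainder: -18055


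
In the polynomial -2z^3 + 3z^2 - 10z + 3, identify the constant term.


Read off the constant term: 3


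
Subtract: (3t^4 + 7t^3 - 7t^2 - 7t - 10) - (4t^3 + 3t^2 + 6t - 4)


Distribute the minus sign:
  (3t^4 + 7t^3 - 7t^2 - 7t - 10)
- (4t^3 + 3t^2 + 6t - 4)
Negate second polynomial: -4t^3 - 3t^2 - 6t + 4
Add: 3t^4 + 3t^3 - 10t^2 - 13t - 6


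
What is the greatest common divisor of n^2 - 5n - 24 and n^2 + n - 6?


Factor each:
  n^2 - 5n - 24 = (n + 3)(n - 8)
  n^2 + n - 6 = (n + 3)(n - 2)
Common monic factor: n + 3


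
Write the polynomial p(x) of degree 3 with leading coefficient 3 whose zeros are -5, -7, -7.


p(x) = 3(x + 5)(x + 7)(x + 7)
Expand: 3x^3 + 57x^2 + 357x + 735


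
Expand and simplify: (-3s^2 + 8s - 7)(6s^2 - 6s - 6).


Distribute each term of the first polynomial:
  (-3s^2)(6s^2 - 6s - 6) = -18s^4 + 18s^3 + 18s^2
  (8s)(6s^2 - 6s - 6) = 48s^3 - 48s^2 - 48s
  (-7)(6s^2 - 6s - 6) = -42s^2 + 42s + 42
Sum: -18s^4 + 66s^3 - 72s^2 - 6s + 42


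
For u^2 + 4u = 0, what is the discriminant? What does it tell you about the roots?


D = b^2 - 4ac = (4)^2 - 4(1)(0) = 16 = 16
Since D > 0: two distinct rational roots


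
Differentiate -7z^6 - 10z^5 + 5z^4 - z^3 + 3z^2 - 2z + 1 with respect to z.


Apply the power rule term by term:
  d/dz(-7z^6) = -42z^5
  d/dz(-10z^5) = -50z^4
  d/dz(5z^4) = 20z^3
  d/dz(-z^3) = -3z^2
  d/dz(3z^2) = 6z
  d/dz(-2z) = -2
  d/dz(1) = 0
p'(z) = -42z^5 - 50z^4 + 20z^3 - 3z^2 + 6z - 2


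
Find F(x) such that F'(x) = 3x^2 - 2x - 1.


Reverse power rule on each term:
  ∫ 3x^2 dx = x^3
  ∫ -2x dx = -x^2
  ∫ -1 dx = -x
F(x) = x^3 - x^2 - x + C


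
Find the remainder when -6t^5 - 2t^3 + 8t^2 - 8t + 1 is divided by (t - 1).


By the Remainder Theorem, the remainder equals p(1):
  -6*(1)^5 = -6
  0*(1)^4 = 0
  -2*(1)^3 = -2
  8*(1)^2 = 8
  -8*(1)^1 = -8
  constant: 1
Sum: -6 + 0 - 2 + 8 - 8 + 1 = -7


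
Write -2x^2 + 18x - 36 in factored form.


Roots satisfy r1 + r2 = -b/a = 9 and r1*r2 = c/a = 18.
So r1 = 6, r2 = 3.
-2x^2 + 18x - 36 = -2(x - r1)(x - r2) = -2(x - 6)(x - 3)
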